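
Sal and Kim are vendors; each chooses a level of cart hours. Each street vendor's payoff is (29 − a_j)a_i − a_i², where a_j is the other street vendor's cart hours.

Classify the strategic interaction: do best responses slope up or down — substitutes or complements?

Sal's payoff is (29 − a_K)a_S − a_S².
∂π/∂a_S = 29 − a_K − 2a_S = 0, so a_S = 14.5 − 0.5a_K.
The best-response slope da_S/da_K = −0.5 < 0: the reaction function is downward-sloping, so the choices are strategic substitutes.

strategic substitutes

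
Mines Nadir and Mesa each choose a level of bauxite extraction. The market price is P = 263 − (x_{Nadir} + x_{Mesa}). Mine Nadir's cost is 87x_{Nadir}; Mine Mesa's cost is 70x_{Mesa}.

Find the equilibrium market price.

Mine Nadir's profit: π = x_{Nadir}(263 − (x_{Nadir} + x_{Mesa})) − 87x_{Nadir}.
∂π/∂x_{Nadir} = 176 − 2x_{Nadir} − x_{Mesa} = 0, so x_{Nadir} = 88 − 0.5x_{Mesa}.
By the same steps for Mesa: x_{Mesa} = 96.5 − 0.5x_{Nadir}.
Plugging x_{Mesa} into Nadir's best response: x_{Nadir} = 88 − 0.5(96.5 − 0.5x_{Nadir}) ⇒ 0.75x_{Nadir} = 39.75, so x_{Nadir} = 53.
Then x_{Mesa} = 96.5 − 0.5·53 = 70.
Equilibrium price: P = 263 − 123 = 140.

140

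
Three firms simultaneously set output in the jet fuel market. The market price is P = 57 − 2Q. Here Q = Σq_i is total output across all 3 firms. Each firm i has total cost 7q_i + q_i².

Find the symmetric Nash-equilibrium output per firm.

5

A representative firm's profit is π_i = q_i(57 − 2Q) − 7q_i − q_i², with Q = q_i + Σ_{j≠i} q_j.
First-order condition: 50 − 6q_i − 2Σ_{j≠i} q_j = 0.
In a symmetric equilibrium every firm chooses the same q, so Σ_{j≠i} q_j = 2q. The condition becomes 50 − 10q = 0, giving q = 50/10 = 5.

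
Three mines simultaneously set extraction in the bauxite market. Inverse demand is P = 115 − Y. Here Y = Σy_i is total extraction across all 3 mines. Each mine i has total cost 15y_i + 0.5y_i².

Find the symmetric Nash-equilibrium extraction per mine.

A representative mine's profit is π_i = y_i(115 − Y) − 15y_i − 0.5y_i², with Y = y_i + Σ_{j≠i} y_j.
First-order condition: 100 − 3y_i − Σ_{j≠i} y_j = 0.
Imposing symmetry (y_j = y for all j) turns Σ_{j≠i} y_j into 2y, so 100 = 5y and y = 20.

20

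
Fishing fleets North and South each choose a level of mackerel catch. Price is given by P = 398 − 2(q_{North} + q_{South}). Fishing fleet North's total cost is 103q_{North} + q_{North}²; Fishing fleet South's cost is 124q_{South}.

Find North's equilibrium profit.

Fishing fleet North's profit: π = q_{North}(398 − 2(q_{North} + q_{South})) − 103q_{North} − q_{North}².
∂π/∂q_{North} = 295 − 6q_{North} − 2q_{South} = 0, so q_{North} = 295/6 − (1/3)q_{South}.
For South: ∂π/∂q_{South} = 274 − 4q_{South} − 2q_{North} = 0 ⇒ q_{South} = 68.5 − 0.5q_{North}.
Solving the two reaction functions simultaneously: (1 − (−1/3)(−0.5))q_{North} = 295/6 − (1/3)·68.5, so (5/6)q_{North} = 79/3 and q_{North} = 31.6.
Then q_{South} = 68.5 − 0.5·31.6 = 52.7.
Price P = 398 − 2·84.3 = 229.4.
North's profit: (229.4 − 103)·31.6 − (31.6)² = 2995.68.

2995.68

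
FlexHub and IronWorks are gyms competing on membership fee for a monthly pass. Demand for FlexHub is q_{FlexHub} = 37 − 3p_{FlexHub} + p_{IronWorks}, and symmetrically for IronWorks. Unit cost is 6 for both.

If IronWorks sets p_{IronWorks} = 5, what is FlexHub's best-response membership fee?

FlexHub's profit: π = (p_{FlexHub} − 6)(37 − 3p_{FlexHub} + p_{IronWorks}).
∂π/∂p_{FlexHub} = 55 − 6p_{FlexHub} + p_{IronWorks} = 0 ⇒ p_{FlexHub} = 55/6 + (1/6)p_{IronWorks}.
At p_{IronWorks} = 5: p_{FlexHub} = 55/6 + (1/6)·5 = 10.

10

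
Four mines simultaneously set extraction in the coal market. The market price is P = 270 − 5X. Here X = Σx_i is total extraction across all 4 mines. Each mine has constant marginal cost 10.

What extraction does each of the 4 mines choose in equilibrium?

10.4

A representative mine's profit is π_i = x_i(270 − 5X) − 10x_i, with X = x_i + Σ_{j≠i} x_j.
First-order condition: 260 − 10x_i − 5Σ_{j≠i} x_j = 0.
In a symmetric equilibrium every mine chooses the same x, so Σ_{j≠i} x_j = 3x. The condition becomes 260 − 25x = 0, giving x = 260/25 = 10.4.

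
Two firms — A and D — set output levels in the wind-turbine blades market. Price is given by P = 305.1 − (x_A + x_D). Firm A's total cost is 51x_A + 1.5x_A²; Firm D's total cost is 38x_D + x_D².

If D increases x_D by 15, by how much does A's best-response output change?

-3

Firm A's profit: π = x_A(305.1 − (x_A + x_D)) − 51x_A − 1.5x_A².
∂π/∂x_A = 254.1 − 5x_A − x_D = 0, so x_A = 50.82 − 0.2x_D.
The reaction-function slope is −0.2, so a 15-unit rise in x_D moves x_A by −0.2 × 15 = −3. A's best response falls — the actions are strategic substitutes.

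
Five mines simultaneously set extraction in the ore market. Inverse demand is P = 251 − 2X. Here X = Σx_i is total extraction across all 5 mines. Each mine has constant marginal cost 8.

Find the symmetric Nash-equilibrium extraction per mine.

A representative mine's profit is π_i = x_i(251 − 2X) − 8x_i, with X = x_i + Σ_{j≠i} x_j.
First-order condition: 243 − 4x_i − 2Σ_{j≠i} x_j = 0.
Imposing symmetry (x_j = x for all j) turns Σ_{j≠i} x_j into 4x, so 243 = 12x and x = 20.25.

20.25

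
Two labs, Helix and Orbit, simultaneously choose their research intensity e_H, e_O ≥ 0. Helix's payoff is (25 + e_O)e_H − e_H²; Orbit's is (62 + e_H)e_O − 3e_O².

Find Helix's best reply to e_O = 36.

30.5

Expanding Helix's payoff: 25e_H + e_Oe_H − e_H².
∂π/∂e_H = 25 + e_O − 2e_H = 0, so e_H = 12.5 + 0.5e_O.
At e_O = 36: e_H = 12.5 + 0.5·36 = 30.5.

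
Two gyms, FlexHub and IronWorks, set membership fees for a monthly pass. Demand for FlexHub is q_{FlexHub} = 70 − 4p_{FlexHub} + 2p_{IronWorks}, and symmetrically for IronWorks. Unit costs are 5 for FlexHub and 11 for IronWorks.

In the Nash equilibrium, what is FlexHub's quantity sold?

43.2

FlexHub's profit: π = (p_{FlexHub} − 5)(70 − 4p_{FlexHub} + 2p_{IronWorks}).
∂π/∂p_{FlexHub} = 90 − 8p_{FlexHub} + 2p_{IronWorks} = 0 ⇒ p_{FlexHub} = 11.25 + 0.25p_{IronWorks}.
Similarly p_{IronWorks} = 14.25 + 0.25p_{FlexHub}.
Substituting the second reaction function into the first: p_{FlexHub} = 11.25 + 0.25(14.25 + 0.25p_{FlexHub}), which gives 0.9375p_{FlexHub} = 14.8125 ⇒ p_{FlexHub} = 15.8.
Then p_{IronWorks} = 14.25 + 0.25·15.8 = 18.2.
q_{FlexHub} = 70 − 4·15.8 + 2·18.2 = 43.2.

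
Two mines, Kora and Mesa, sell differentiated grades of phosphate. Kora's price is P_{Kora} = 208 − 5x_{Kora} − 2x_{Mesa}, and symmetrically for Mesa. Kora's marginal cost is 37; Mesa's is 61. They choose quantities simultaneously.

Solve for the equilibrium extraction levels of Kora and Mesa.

Mine Kora's profit: π = x_{Kora}(208 − 5x_{Kora} − 2x_{Mesa}) − 37x_{Kora}.
∂π/∂x_{Kora} = 171 − 10x_{Kora} − 2x_{Mesa} = 0 ⇒ x_{Kora} = 17.1 − 0.2x_{Mesa}.
Similarly x_{Mesa} = 14.7 − 0.2x_{Kora}.
Solving the two reaction functions simultaneously: (1 − (−0.2)(−0.2))x_{Kora} = 17.1 − 0.2·14.7, so 0.96x_{Kora} = 14.16 and x_{Kora} = 14.75.
Then x_{Mesa} = 14.7 − 0.2·14.75 = 11.75.

14.75, 11.75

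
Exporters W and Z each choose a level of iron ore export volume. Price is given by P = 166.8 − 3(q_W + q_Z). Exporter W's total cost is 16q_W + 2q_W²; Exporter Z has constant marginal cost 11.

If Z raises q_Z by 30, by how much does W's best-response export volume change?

Exporter W's profit: π = q_W(166.8 − 3(q_W + q_Z)) − 16q_W − 2q_W².
∂π/∂q_W = 150.8 − 10q_W − 3q_Z = 0, so q_W = 15.08 − 0.3q_Z.
The reaction-function slope is −0.3, so a 30-unit rise in q_Z moves q_W by −0.3 × 30 = −9. W's best response falls — the actions are strategic substitutes.

-9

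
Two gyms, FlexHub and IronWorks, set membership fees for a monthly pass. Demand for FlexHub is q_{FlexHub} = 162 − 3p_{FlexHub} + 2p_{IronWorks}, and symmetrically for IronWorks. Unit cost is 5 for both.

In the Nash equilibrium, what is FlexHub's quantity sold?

FlexHub's profit: π = (p_{FlexHub} − 5)(162 − 3p_{FlexHub} + 2p_{IronWorks}).
∂π/∂p_{FlexHub} = 177 − 6p_{FlexHub} + 2p_{IronWorks} = 0 ⇒ p_{FlexHub} = 29.5 + (1/3)p_{IronWorks}.
By symmetry p_{IronWorks} = p_{FlexHub}; substituting into the reaction function, (2/3)p_{FlexHub} = 29.5 and p_{FlexHub} = 44.25.
q_{FlexHub} = 162 − 3·44.25 + 2·44.25 = 117.75.

117.75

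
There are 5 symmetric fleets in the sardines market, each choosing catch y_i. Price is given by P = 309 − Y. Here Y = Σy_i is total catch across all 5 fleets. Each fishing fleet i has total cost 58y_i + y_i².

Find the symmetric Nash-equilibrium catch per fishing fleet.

31.375

A representative fishing fleet's profit is π_i = y_i(309 − Y) − 58y_i − y_i², with Y = y_i + Σ_{j≠i} y_j.
First-order condition: 251 − 4y_i − Σ_{j≠i} y_j = 0.
In a symmetric equilibrium every fishing fleet chooses the same y, so Σ_{j≠i} y_j = 4y. The condition becomes 251 − 8y = 0, giving y = 251/8 = 31.375.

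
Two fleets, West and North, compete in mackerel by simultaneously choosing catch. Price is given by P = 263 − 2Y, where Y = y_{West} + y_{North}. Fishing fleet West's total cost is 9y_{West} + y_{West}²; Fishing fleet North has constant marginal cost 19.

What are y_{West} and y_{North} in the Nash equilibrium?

Fishing fleet West's profit: π = y_{West}(263 − 2(y_{West} + y_{North})) − 9y_{West} − y_{West}².
∂π/∂y_{West} = 254 − 6y_{West} − 2y_{North} = 0, so y_{West} = 127/3 − (1/3)y_{North}.
For North: ∂π/∂y_{North} = 244 − 4y_{North} − 2y_{West} = 0 ⇒ y_{North} = 61 − 0.5y_{West}.
Plugging y_{North} into West's best response: y_{West} = 127/3 − (1/3)(61 − 0.5y_{West}) ⇒ (5/6)y_{West} = 22, so y_{West} = 26.4.
Then y_{North} = 61 − 0.5·26.4 = 47.8.

26.4, 47.8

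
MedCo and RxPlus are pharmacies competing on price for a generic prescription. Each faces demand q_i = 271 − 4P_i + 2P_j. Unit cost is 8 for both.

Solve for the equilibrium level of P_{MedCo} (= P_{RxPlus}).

50.5

MedCo's profit: π = (P_{MedCo} − 8)(271 − 4P_{MedCo} + 2P_{RxPlus}).
∂π/∂P_{MedCo} = 303 − 8P_{MedCo} + 2P_{RxPlus} = 0 ⇒ P_{MedCo} = 37.875 + 0.25P_{RxPlus}.
By symmetry P_{RxPlus} = P_{MedCo}; substituting into the reaction function, 0.75P_{MedCo} = 37.875 and P_{MedCo} = 50.5.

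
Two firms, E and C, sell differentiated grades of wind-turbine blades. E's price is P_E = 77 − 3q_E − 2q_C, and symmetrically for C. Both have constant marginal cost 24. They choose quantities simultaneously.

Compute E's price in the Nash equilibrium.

Firm E's profit: π = q_E(77 − 3q_E − 2q_C) − 24q_E.
∂π/∂q_E = 53 − 6q_E − 2q_C = 0 ⇒ q_E = 53/6 − (1/3)q_C.
Setting q_E = q_C in the reaction function: q_E = 53/6 − (1/3)q_E, so q_E = (53/6) / (4/3) = 6.625.
P_E = 77 − 3·6.625 − 2·6.625 = 43.875.

43.875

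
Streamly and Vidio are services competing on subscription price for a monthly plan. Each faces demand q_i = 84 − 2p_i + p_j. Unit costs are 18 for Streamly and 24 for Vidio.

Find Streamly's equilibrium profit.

Streamly's profit: π = (p_{Streamly} − 18)(84 − 2p_{Streamly} + p_{Vidio}).
∂π/∂p_{Streamly} = 120 − 4p_{Streamly} + p_{Vidio} = 0 ⇒ p_{Streamly} = 30 + 0.25p_{Vidio}.
Similarly p_{Vidio} = 33 + 0.25p_{Streamly}.
Solving the two reaction functions simultaneously: (1 − (0.25)(0.25))p_{Streamly} = 30 + 0.25·33, so 0.9375p_{Streamly} = 38.25 and p_{Streamly} = 40.8.
Then p_{Vidio} = 33 + 0.25·40.8 = 43.2.
q_{Streamly} = 84 − 2·40.8 + 43.2 = 45.6.
Profit = (40.8 − 18)·45.6 = 1039.68.

1039.68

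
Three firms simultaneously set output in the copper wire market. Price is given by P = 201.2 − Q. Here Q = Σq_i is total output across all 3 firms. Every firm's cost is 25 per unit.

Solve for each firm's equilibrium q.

44.05

A representative firm's profit is π_i = q_i(201.2 − Q) − 25q_i, with Q = q_i + Σ_{j≠i} q_j.
First-order condition: 176.2 − 2q_i − Σ_{j≠i} q_j = 0.
With identical firms, set every q_j = q: then 176.2 − 2q − 2q = 0, i.e. q = 176.2/4 = 44.05.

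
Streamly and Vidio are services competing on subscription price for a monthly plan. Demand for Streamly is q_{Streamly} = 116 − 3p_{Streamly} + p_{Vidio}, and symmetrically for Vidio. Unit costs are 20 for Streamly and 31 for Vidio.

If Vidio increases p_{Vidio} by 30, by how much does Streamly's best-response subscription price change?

Streamly's profit: π = (p_{Streamly} − 20)(116 − 3p_{Streamly} + p_{Vidio}).
∂π/∂p_{Streamly} = 176 − 6p_{Streamly} + p_{Vidio} = 0 ⇒ p_{Streamly} = 88/3 + (1/6)p_{Vidio}.
The reaction-function slope is 1/6, so a 30-unit rise in p_{Vidio} moves p_{Streamly} by 1/6 × 30 = 5. Streamly's best response rises — the actions are strategic complements.

5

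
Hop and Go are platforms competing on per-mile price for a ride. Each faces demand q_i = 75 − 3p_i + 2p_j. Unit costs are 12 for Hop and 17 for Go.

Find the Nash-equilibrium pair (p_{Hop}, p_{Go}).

Hop's profit: π = (p_{Hop} − 12)(75 − 3p_{Hop} + 2p_{Go}).
∂π/∂p_{Hop} = 111 − 6p_{Hop} + 2p_{Go} = 0 ⇒ p_{Hop} = 18.5 + (1/3)p_{Go}.
Similarly p_{Go} = 21 + (1/3)p_{Hop}.
Solving the two reaction functions simultaneously: (1 − (1/3)(1/3))p_{Hop} = 18.5 + (1/3)·21, so (8/9)p_{Hop} = 25.5 and p_{Hop} = 28.6875.
Then p_{Go} = 21 + (1/3)·28.6875 = 30.5625.

28.6875, 30.5625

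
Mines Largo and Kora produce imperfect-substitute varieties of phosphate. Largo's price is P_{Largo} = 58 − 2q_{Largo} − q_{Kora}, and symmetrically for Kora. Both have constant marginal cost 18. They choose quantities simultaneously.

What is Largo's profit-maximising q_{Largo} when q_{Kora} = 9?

Mine Largo's profit: π = q_{Largo}(58 − 2q_{Largo} − q_{Kora}) − 18q_{Largo}.
∂π/∂q_{Largo} = 40 − 4q_{Largo} − q_{Kora} = 0 ⇒ q_{Largo} = 10 − 0.25q_{Kora}.
At q_{Kora} = 9: q_{Largo} = 10 − 0.25·9 = 7.75.

7.75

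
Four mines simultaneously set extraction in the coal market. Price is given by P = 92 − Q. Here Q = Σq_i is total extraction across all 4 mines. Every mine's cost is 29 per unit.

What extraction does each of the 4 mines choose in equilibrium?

12.6

A representative mine's profit is π_i = q_i(92 − Q) − 29q_i, with Q = q_i + Σ_{j≠i} q_j.
First-order condition: 63 − 2q_i − Σ_{j≠i} q_j = 0.
With identical mines, set every q_j = q: then 63 − 2q − 3q = 0, i.e. q = 63/5 = 12.6.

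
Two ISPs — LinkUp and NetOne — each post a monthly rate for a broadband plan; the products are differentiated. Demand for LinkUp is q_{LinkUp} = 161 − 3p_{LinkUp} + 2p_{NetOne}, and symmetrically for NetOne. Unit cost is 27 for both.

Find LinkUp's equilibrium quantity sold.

LinkUp's profit: π = (p_{LinkUp} − 27)(161 − 3p_{LinkUp} + 2p_{NetOne}).
∂π/∂p_{LinkUp} = 242 − 6p_{LinkUp} + 2p_{NetOne} = 0 ⇒ p_{LinkUp} = 121/3 + (1/3)p_{NetOne}.
Setting p_{LinkUp} = p_{NetOne} in the reaction function: p_{LinkUp} = 121/3 + (1/3)p_{LinkUp}, so p_{LinkUp} = (121/3) / (2/3) = 60.5.
q_{LinkUp} = 161 − 3·60.5 + 2·60.5 = 100.5.

100.5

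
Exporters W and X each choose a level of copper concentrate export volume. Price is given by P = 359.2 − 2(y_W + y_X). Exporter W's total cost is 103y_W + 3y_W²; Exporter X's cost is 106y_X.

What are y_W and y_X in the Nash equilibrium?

14.4, 56.1

Exporter W's profit: π = y_W(359.2 − 2(y_W + y_X)) − 103y_W − 3y_W².
∂π/∂y_W = 256.2 − 10y_W − 2y_X = 0, so y_W = 25.62 − 0.2y_X.
For X: ∂π/∂y_X = 253.2 − 4y_X − 2y_W = 0 ⇒ y_X = 63.3 − 0.5y_W.
Substituting the second reaction function into the first: y_W = 25.62 − 0.2(63.3 − 0.5y_W), which gives 0.9y_W = 12.96 ⇒ y_W = 14.4.
Then y_X = 63.3 − 0.5·14.4 = 56.1.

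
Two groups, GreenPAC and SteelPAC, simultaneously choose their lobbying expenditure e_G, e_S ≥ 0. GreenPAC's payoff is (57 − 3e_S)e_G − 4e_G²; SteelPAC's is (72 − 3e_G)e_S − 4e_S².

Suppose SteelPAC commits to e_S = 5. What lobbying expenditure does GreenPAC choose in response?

5.25

Expanding GreenPAC's payoff: 57e_G − 3e_Se_G − 4e_G².
∂π/∂e_G = 57 − 3e_S − 8e_G = 0, so e_G = 7.125 − 0.375e_S.
At e_S = 5: e_G = 7.125 − 0.375·5 = 5.25.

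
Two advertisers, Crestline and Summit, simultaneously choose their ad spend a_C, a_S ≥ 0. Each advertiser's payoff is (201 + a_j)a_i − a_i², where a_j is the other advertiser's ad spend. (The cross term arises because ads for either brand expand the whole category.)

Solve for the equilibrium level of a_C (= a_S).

201

Crestline's payoff is (201 + a_S)a_C − a_C².
∂π/∂a_C = 201 + a_S − 2a_C = 0, so a_C = 100.5 + 0.5a_S.
Setting a_C = a_S in the reaction function: a_C = 100.5 + 0.5a_C, so a_C = 100.5 / 0.5 = 201.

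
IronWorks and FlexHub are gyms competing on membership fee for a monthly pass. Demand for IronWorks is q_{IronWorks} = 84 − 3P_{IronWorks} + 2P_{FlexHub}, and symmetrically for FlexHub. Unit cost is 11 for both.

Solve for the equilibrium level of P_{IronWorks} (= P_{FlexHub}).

29.25

IronWorks's profit: π = (P_{IronWorks} − 11)(84 − 3P_{IronWorks} + 2P_{FlexHub}).
∂π/∂P_{IronWorks} = 117 − 6P_{IronWorks} + 2P_{FlexHub} = 0 ⇒ P_{IronWorks} = 19.5 + (1/3)P_{FlexHub}.
The game is symmetric, so in equilibrium P_{FlexHub} = P_{IronWorks}: the reaction function gives (2/3)P_{IronWorks} = 19.5, hence P_{IronWorks} = 29.25.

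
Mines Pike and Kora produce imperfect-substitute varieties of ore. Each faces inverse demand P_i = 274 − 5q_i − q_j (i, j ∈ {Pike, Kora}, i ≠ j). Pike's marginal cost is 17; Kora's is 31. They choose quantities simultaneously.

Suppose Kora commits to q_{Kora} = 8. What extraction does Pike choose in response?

24.9

Mine Pike's profit: π = q_{Pike}(274 − 5q_{Pike} − q_{Kora}) − 17q_{Pike}.
∂π/∂q_{Pike} = 257 − 10q_{Pike} − q_{Kora} = 0 ⇒ q_{Pike} = 25.7 − 0.1q_{Kora}.
At q_{Kora} = 8: q_{Pike} = 25.7 − 0.1·8 = 24.9.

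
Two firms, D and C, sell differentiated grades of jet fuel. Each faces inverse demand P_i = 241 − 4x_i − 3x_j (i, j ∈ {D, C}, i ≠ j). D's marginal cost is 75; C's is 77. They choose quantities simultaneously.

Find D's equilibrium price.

135.8

Firm D's profit: π = x_D(241 − 4x_D − 3x_C) − 75x_D.
∂π/∂x_D = 166 − 8x_D − 3x_C = 0 ⇒ x_D = 20.75 − 0.375x_C.
Similarly x_C = 20.5 − 0.375x_D.
Plugging x_C into D's best response: x_D = 20.75 − 0.375(20.5 − 0.375x_D) ⇒ (55/64)x_D = 13.0625, so x_D = 15.2.
Then x_C = 20.5 − 0.375·15.2 = 14.8.
P_D = 241 − 4·15.2 − 3·14.8 = 135.8.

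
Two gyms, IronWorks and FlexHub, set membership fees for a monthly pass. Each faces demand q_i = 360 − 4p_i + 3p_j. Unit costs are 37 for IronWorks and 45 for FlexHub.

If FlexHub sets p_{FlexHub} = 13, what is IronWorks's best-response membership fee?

68.375

IronWorks's profit: π = (p_{IronWorks} − 37)(360 − 4p_{IronWorks} + 3p_{FlexHub}).
∂π/∂p_{IronWorks} = 508 − 8p_{IronWorks} + 3p_{FlexHub} = 0 ⇒ p_{IronWorks} = 63.5 + 0.375p_{FlexHub}.
At p_{FlexHub} = 13: p_{IronWorks} = 63.5 + 0.375·13 = 68.375.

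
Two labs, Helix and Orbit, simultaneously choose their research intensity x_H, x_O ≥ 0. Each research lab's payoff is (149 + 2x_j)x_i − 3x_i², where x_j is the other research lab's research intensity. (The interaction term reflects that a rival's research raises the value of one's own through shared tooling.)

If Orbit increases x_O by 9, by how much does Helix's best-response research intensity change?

3

Helix's payoff is (149 + 2x_O)x_H − 3x_H².
∂π/∂x_H = 149 + 2x_O − 6x_H = 0, so x_H = 149/6 + (1/3)x_O.
The reaction-function slope is 1/3, so a 9-unit rise in x_O moves x_H by 1/3 × 9 = 3. Helix's best response rises — the actions are strategic complements.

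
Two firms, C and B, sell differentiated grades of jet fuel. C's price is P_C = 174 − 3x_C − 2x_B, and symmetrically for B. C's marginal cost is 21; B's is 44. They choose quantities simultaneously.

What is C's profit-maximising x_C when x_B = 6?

23.5

Firm C's profit: π = x_C(174 − 3x_C − 2x_B) − 21x_C.
∂π/∂x_C = 153 − 6x_C − 2x_B = 0 ⇒ x_C = 25.5 − (1/3)x_B.
At x_B = 6: x_C = 25.5 − (1/3)·6 = 23.5.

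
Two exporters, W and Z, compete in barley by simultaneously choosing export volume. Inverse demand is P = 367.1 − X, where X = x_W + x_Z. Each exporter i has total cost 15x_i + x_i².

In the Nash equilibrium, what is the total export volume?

140.84

Exporter W's profit: π = x_W(367.1 − (x_W + x_Z)) − 15x_W − x_W².
∂π/∂x_W = 352.1 − 4x_W − x_Z = 0, so x_W = 88.025 − 0.25x_Z.
Setting x_W = x_Z in the reaction function: x_W = 88.025 − 0.25x_W, so x_W = 88.025 / 1.25 = 70.42.
Total export volume: 70.42 + 70.42 = 140.84.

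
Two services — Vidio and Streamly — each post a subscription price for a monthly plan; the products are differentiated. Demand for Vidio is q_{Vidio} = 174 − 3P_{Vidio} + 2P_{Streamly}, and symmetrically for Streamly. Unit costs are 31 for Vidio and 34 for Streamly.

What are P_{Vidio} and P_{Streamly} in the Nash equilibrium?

Vidio's profit: π = (P_{Vidio} − 31)(174 − 3P_{Vidio} + 2P_{Streamly}).
∂π/∂P_{Vidio} = 267 − 6P_{Vidio} + 2P_{Streamly} = 0 ⇒ P_{Vidio} = 44.5 + (1/3)P_{Streamly}.
Similarly P_{Streamly} = 46 + (1/3)P_{Vidio}.
Plugging P_{Streamly} into Vidio's best response: P_{Vidio} = 44.5 + (1/3)(46 + (1/3)P_{Vidio}) ⇒ (8/9)P_{Vidio} = 359/6, so P_{Vidio} = 67.3125.
Then P_{Streamly} = 46 + (1/3)·67.3125 = 68.4375.

67.3125, 68.4375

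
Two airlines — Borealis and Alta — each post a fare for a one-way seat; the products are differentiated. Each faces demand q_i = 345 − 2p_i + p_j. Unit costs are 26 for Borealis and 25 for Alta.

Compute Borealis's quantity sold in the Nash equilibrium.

Borealis's profit: π = (p_{Borealis} − 26)(345 − 2p_{Borealis} + p_{Alta}).
∂π/∂p_{Borealis} = 397 − 4p_{Borealis} + p_{Alta} = 0 ⇒ p_{Borealis} = 99.25 + 0.25p_{Alta}.
Similarly p_{Alta} = 98.75 + 0.25p_{Borealis}.
Substituting the second reaction function into the first: p_{Borealis} = 99.25 + 0.25(98.75 + 0.25p_{Borealis}), which gives 0.9375p_{Borealis} = 123.9375 ⇒ p_{Borealis} = 132.2.
Then p_{Alta} = 98.75 + 0.25·132.2 = 131.8.
q_{Borealis} = 345 − 2·132.2 + 131.8 = 212.4.

212.4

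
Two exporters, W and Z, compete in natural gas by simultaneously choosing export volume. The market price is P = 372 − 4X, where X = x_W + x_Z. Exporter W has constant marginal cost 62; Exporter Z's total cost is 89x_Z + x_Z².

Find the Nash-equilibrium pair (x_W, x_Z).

Exporter W's profit: π = x_W(372 − 4(x_W + x_Z)) − 62x_W.
∂π/∂x_W = 310 − 8x_W − 4x_Z = 0, so x_W = 38.75 − 0.5x_Z.
For Z: ∂π/∂x_Z = 283 − 10x_Z − 4x_W = 0 ⇒ x_Z = 28.3 − 0.4x_W.
Plugging x_Z into W's best response: x_W = 38.75 − 0.5(28.3 − 0.4x_W) ⇒ 0.8x_W = 24.6, so x_W = 30.75.
Then x_Z = 28.3 − 0.4·30.75 = 16.

30.75, 16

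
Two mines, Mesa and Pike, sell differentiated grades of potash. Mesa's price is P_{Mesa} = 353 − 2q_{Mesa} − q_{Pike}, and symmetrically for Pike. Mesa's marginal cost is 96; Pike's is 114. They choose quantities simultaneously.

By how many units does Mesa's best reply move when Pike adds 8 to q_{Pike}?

Mine Mesa's profit: π = q_{Mesa}(353 − 2q_{Mesa} − q_{Pike}) − 96q_{Mesa}.
∂π/∂q_{Mesa} = 257 − 4q_{Mesa} − q_{Pike} = 0 ⇒ q_{Mesa} = 64.25 − 0.25q_{Pike}.
The reaction-function slope is −0.25, so an 8-unit rise in q_{Pike} moves q_{Mesa} by −0.25 × 8 = −2. Mesa's best response falls — the actions are strategic substitutes.

-2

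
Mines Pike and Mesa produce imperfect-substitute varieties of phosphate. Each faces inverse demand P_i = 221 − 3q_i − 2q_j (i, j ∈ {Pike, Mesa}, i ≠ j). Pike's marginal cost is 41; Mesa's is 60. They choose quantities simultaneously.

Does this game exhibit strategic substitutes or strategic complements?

Mine Pike's profit: π = q_{Pike}(221 − 3q_{Pike} − 2q_{Mesa}) − 41q_{Pike}.
∂π/∂q_{Pike} = 180 − 6q_{Pike} − 2q_{Mesa} = 0 ⇒ q_{Pike} = 30 − (1/3)q_{Mesa}.
The best-response slope dq_{Pike}/dq_{Mesa} = −1/3 < 0: the reaction function is downward-sloping, so the choices are strategic substitutes.

strategic substitutes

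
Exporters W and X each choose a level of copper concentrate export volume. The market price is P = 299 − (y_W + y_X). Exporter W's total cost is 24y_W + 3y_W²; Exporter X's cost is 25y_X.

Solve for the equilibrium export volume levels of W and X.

Exporter W's profit: π = y_W(299 − (y_W + y_X)) − 24y_W − 3y_W².
∂π/∂y_W = 275 − 8y_W − y_X = 0, so y_W = 34.375 − 0.125y_X.
For X: ∂π/∂y_X = 274 − 2y_X − y_W = 0 ⇒ y_X = 137 − 0.5y_W.
Plugging y_X into W's best response: y_W = 34.375 − 0.125(137 − 0.5y_W) ⇒ 0.9375y_W = 17.25, so y_W = 18.4.
Then y_X = 137 − 0.5·18.4 = 127.8.

18.4, 127.8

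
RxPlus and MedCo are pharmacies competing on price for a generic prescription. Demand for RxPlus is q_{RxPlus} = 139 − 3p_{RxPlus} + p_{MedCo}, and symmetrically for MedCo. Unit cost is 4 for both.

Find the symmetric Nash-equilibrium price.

RxPlus's profit: π = (p_{RxPlus} − 4)(139 − 3p_{RxPlus} + p_{MedCo}).
∂π/∂p_{RxPlus} = 151 − 6p_{RxPlus} + p_{MedCo} = 0 ⇒ p_{RxPlus} = 151/6 + (1/6)p_{MedCo}.
The game is symmetric, so in equilibrium p_{MedCo} = p_{RxPlus}: the reaction function gives (5/6)p_{RxPlus} = 151/6, hence p_{RxPlus} = 30.2.

30.2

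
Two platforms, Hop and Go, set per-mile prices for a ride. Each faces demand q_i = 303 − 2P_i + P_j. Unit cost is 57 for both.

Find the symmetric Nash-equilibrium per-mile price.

Hop's profit: π = (P_{Hop} − 57)(303 − 2P_{Hop} + P_{Go}).
∂π/∂P_{Hop} = 417 − 4P_{Hop} + P_{Go} = 0 ⇒ P_{Hop} = 104.25 + 0.25P_{Go}.
The game is symmetric, so in equilibrium P_{Go} = P_{Hop}: the reaction function gives 0.75P_{Hop} = 104.25, hence P_{Hop} = 139.

139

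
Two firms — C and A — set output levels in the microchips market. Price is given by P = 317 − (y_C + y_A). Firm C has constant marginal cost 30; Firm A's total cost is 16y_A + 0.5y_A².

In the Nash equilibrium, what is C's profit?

Firm C's profit: π = y_C(317 − (y_C + y_A)) − 30y_C.
∂π/∂y_C = 287 − 2y_C − y_A = 0, so y_C = 143.5 − 0.5y_A.
For A: ∂π/∂y_A = 301 − 3y_A − y_C = 0 ⇒ y_A = 301/3 − (1/3)y_C.
Plugging y_A into C's best response: y_C = 143.5 − 0.5(301/3 − (1/3)y_C) ⇒ (5/6)y_C = 280/3, so y_C = 112.
Then y_A = 301/3 − (1/3)·112 = 63.
Price P = 317 − 175 = 142.
C's profit: (142 − 30)·112 = 12544.

12544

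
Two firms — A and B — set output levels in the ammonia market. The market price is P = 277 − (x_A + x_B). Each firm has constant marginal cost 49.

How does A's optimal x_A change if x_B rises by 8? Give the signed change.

-4

Firm A's profit: π = x_A(277 − (x_A + x_B)) − 49x_A.
∂π/∂x_A = 228 − 2x_A − x_B = 0, so x_A = 114 − 0.5x_B.
The reaction-function slope is −0.5, so an 8-unit rise in x_B moves x_A by −0.5 × 8 = −4. A's best response falls — the actions are strategic substitutes.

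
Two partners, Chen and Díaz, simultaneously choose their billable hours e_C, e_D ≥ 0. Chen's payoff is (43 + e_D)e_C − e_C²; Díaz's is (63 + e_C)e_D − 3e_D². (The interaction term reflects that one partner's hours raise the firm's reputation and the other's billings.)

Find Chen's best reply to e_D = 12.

27.5

Expanding Chen's payoff: 43e_C + e_De_C − e_C².
∂π/∂e_C = 43 + e_D − 2e_C = 0, so e_C = 21.5 + 0.5e_D.
At e_D = 12: e_C = 21.5 + 0.5·12 = 27.5.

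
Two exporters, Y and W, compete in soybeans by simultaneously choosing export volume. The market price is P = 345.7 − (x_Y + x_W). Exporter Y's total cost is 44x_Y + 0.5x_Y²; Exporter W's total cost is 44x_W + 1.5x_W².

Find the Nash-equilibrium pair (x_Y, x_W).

Exporter Y's profit: π = x_Y(345.7 − (x_Y + x_W)) − 44x_Y − 0.5x_Y².
∂π/∂x_Y = 301.7 − 3x_Y − x_W = 0, so x_Y = 3017/30 − (1/3)x_W.
For W: ∂π/∂x_W = 301.7 − 5x_W − x_Y = 0 ⇒ x_W = 60.34 − 0.2x_Y.
Solving the two reaction functions simultaneously: (1 − (−1/3)(−0.2))x_Y = 3017/30 − (1/3)·60.34, so (14/15)x_Y = 6034/75 and x_Y = 86.2.
Then x_W = 60.34 − 0.2·86.2 = 43.1.

86.2, 43.1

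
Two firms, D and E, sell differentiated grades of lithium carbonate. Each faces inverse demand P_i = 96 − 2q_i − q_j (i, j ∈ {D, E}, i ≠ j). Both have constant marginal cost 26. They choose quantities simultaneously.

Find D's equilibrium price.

54

Firm D's profit: π = q_D(96 − 2q_D − q_E) − 26q_D.
∂π/∂q_D = 70 − 4q_D − q_E = 0 ⇒ q_D = 17.5 − 0.25q_E.
Setting q_D = q_E in the reaction function: q_D = 17.5 − 0.25q_D, so q_D = 17.5 / 1.25 = 14.
P_D = 96 − 2·14 − 14 = 54.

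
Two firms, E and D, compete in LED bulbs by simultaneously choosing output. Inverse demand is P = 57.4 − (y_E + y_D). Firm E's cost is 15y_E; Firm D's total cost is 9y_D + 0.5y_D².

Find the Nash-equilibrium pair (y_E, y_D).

Firm E's profit: π = y_E(57.4 − (y_E + y_D)) − 15y_E.
∂π/∂y_E = 42.4 − 2y_E − y_D = 0, so y_E = 21.2 − 0.5y_D.
For D: ∂π/∂y_D = 48.4 − 3y_D − y_E = 0 ⇒ y_D = 242/15 − (1/3)y_E.
Plugging y_D into E's best response: y_E = 21.2 − 0.5(242/15 − (1/3)y_E) ⇒ (5/6)y_E = 197/15, so y_E = 15.76.
Then y_D = 242/15 − (1/3)·15.76 = 10.88.

15.76, 10.88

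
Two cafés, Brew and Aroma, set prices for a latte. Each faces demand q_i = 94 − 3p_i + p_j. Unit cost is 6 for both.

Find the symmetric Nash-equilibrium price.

Brew's profit: π = (p_{Brew} − 6)(94 − 3p_{Brew} + p_{Aroma}).
∂π/∂p_{Brew} = 112 − 6p_{Brew} + p_{Aroma} = 0 ⇒ p_{Brew} = 56/3 + (1/6)p_{Aroma}.
By symmetry p_{Aroma} = p_{Brew}; substituting into the reaction function, (5/6)p_{Brew} = 56/3 and p_{Brew} = 22.4.

22.4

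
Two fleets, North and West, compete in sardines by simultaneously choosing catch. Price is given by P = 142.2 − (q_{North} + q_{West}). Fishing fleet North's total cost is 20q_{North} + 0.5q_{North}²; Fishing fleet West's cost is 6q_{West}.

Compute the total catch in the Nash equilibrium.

Fishing fleet North's profit: π = q_{North}(142.2 − (q_{North} + q_{West})) − 20q_{North} − 0.5q_{North}².
∂π/∂q_{North} = 122.2 − 3q_{North} − q_{West} = 0, so q_{North} = 611/15 − (1/3)q_{West}.
For West: ∂π/∂q_{West} = 136.2 − 2q_{West} − q_{North} = 0 ⇒ q_{West} = 68.1 − 0.5q_{North}.
Plugging q_{West} into North's best response: q_{North} = 611/15 − (1/3)(68.1 − 0.5q_{North}) ⇒ (5/6)q_{North} = 541/30, so q_{North} = 21.64.
Then q_{West} = 68.1 − 0.5·21.64 = 57.28.
Total catch: 21.64 + 57.28 = 78.92.

78.92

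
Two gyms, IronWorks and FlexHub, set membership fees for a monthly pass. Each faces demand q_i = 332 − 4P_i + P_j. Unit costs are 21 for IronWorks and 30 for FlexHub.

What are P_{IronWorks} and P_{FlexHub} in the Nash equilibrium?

IronWorks's profit: π = (P_{IronWorks} − 21)(332 − 4P_{IronWorks} + P_{FlexHub}).
∂π/∂P_{IronWorks} = 416 − 8P_{IronWorks} + P_{FlexHub} = 0 ⇒ P_{IronWorks} = 52 + 0.125P_{FlexHub}.
Similarly P_{FlexHub} = 56.5 + 0.125P_{IronWorks}.
Solving the two reaction functions simultaneously: (1 − (0.125)(0.125))P_{IronWorks} = 52 + 0.125·56.5, so (63/64)P_{IronWorks} = 59.0625 and P_{IronWorks} = 60.
Then P_{FlexHub} = 56.5 + 0.125·60 = 64.

60, 64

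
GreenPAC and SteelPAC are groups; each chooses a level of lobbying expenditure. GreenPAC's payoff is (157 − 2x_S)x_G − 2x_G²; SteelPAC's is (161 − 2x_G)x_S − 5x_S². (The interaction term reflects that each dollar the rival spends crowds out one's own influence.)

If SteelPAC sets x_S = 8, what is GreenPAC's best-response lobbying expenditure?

35.25

Expanding GreenPAC's payoff: 157x_G − 2x_Sx_G − 2x_G².
∂π/∂x_G = 157 − 2x_S − 4x_G = 0, so x_G = 39.25 − 0.5x_S.
At x_S = 8: x_G = 39.25 − 0.5·8 = 35.25.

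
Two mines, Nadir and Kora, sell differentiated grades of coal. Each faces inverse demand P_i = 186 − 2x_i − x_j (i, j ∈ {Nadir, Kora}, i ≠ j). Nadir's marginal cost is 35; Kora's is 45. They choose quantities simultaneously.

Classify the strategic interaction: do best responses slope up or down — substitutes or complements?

Mine Nadir's profit: π = x_{Nadir}(186 − 2x_{Nadir} − x_{Kora}) − 35x_{Nadir}.
∂π/∂x_{Nadir} = 151 − 4x_{Nadir} − x_{Kora} = 0 ⇒ x_{Nadir} = 37.75 − 0.25x_{Kora}.
The best-response slope dx_{Nadir}/dx_{Kora} = −0.25 < 0: the reaction function is downward-sloping, so the choices are strategic substitutes.

strategic substitutes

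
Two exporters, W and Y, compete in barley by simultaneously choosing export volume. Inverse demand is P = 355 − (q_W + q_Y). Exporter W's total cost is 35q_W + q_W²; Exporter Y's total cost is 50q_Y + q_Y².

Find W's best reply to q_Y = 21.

74.75

Exporter W's profit: π = q_W(355 − (q_W + q_Y)) − 35q_W − q_W².
∂π/∂q_W = 320 − 4q_W − q_Y = 0, so q_W = 80 − 0.25q_Y.
At q_Y = 21: q_W = 80 − 0.25·21 = 74.75.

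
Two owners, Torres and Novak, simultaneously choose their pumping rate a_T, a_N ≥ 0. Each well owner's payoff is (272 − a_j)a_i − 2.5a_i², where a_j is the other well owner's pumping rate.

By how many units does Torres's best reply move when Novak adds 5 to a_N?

-1

Torres's payoff is (272 − a_N)a_T − 2.5a_T².
∂π/∂a_T = 272 − a_N − 5a_T = 0, so a_T = 54.4 − 0.2a_N.
The reaction-function slope is −0.2, so a 5-unit rise in a_N moves a_T by −0.2 × 5 = −1. Torres's best response falls — the actions are strategic substitutes.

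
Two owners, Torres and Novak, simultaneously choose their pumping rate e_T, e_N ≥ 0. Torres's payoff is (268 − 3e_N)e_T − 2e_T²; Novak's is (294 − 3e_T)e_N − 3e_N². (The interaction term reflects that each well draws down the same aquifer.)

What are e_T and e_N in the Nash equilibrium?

Expanding Torres's payoff: 268e_T − 3e_Ne_T − 2e_T².
∂π/∂e_T = 268 − 3e_N − 4e_T = 0, so e_T = 67 − 0.75e_N.
Likewise for Novak: e_N = 49 − 0.5e_T.
Solving the two reaction functions simultaneously: (1 − (−0.75)(−0.5))e_T = 67 − 0.75·49, so 0.625e_T = 30.25 and e_T = 48.4.
Then e_N = 49 − 0.5·48.4 = 24.8.

48.4, 24.8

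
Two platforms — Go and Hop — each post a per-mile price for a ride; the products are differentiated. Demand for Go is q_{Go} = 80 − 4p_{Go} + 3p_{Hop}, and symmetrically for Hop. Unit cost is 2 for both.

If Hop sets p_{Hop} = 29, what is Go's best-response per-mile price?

Go's profit: π = (p_{Go} − 2)(80 − 4p_{Go} + 3p_{Hop}).
∂π/∂p_{Go} = 88 − 8p_{Go} + 3p_{Hop} = 0 ⇒ p_{Go} = 11 + 0.375p_{Hop}.
At p_{Hop} = 29: p_{Go} = 11 + 0.375·29 = 21.875.

21.875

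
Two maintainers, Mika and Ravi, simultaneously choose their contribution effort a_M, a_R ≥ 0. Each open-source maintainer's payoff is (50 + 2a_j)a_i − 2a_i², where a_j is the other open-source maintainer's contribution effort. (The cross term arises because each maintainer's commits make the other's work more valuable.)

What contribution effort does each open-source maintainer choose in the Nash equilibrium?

Mika's payoff is (50 + 2a_R)a_M − 2a_M².
∂π/∂a_M = 50 + 2a_R − 4a_M = 0, so a_M = 12.5 + 0.5a_R.
By symmetry a_R = a_M; substituting into the reaction function, 0.5a_M = 12.5 and a_M = 25.

25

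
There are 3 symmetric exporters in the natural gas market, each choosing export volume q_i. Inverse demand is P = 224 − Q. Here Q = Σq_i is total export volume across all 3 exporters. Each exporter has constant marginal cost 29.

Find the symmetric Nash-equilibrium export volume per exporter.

A representative exporter's profit is π_i = q_i(224 − Q) − 29q_i, with Q = q_i + Σ_{j≠i} q_j.
First-order condition: 195 − 2q_i − Σ_{j≠i} q_j = 0.
In a symmetric equilibrium every exporter chooses the same q, so Σ_{j≠i} q_j = 2q. The condition becomes 195 − 4q = 0, giving q = 195/4 = 48.75.

48.75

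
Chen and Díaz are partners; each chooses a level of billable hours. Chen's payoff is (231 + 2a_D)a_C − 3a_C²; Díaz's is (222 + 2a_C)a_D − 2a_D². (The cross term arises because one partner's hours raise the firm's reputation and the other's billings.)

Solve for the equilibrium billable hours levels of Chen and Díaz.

Expanding Chen's payoff: 231a_C + 2a_Da_C − 3a_C².
∂π/∂a_C = 231 + 2a_D − 6a_C = 0, so a_C = 38.5 + (1/3)a_D.
Likewise for Díaz: a_D = 55.5 + 0.5a_C.
Plugging a_D into Chen's best response: a_C = 38.5 + (1/3)(55.5 + 0.5a_C) ⇒ (5/6)a_C = 57, so a_C = 68.4.
Then a_D = 55.5 + 0.5·68.4 = 89.7.

68.4, 89.7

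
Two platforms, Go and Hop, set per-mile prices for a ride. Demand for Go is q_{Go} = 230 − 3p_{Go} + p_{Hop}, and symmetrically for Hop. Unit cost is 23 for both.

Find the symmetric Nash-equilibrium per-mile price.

59.8

Go's profit: π = (p_{Go} − 23)(230 − 3p_{Go} + p_{Hop}).
∂π/∂p_{Go} = 299 − 6p_{Go} + p_{Hop} = 0 ⇒ p_{Go} = 299/6 + (1/6)p_{Hop}.
By symmetry p_{Hop} = p_{Go}; substituting into the reaction function, (5/6)p_{Go} = 299/6 and p_{Go} = 59.8.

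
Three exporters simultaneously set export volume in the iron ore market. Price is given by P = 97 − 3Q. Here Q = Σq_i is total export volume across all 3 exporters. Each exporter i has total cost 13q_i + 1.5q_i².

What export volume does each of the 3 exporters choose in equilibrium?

5.6

A representative exporter's profit is π_i = q_i(97 − 3Q) − 13q_i − 1.5q_i², with Q = q_i + Σ_{j≠i} q_j.
First-order condition: 84 − 9q_i − 3Σ_{j≠i} q_j = 0.
In a symmetric equilibrium every exporter chooses the same q, so Σ_{j≠i} q_j = 2q. The condition becomes 84 − 15q = 0, giving q = 84/15 = 5.6.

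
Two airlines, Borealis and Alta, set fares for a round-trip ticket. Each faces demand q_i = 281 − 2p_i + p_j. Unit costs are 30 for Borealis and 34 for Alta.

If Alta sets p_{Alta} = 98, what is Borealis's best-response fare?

Borealis's profit: π = (p_{Borealis} − 30)(281 − 2p_{Borealis} + p_{Alta}).
∂π/∂p_{Borealis} = 341 − 4p_{Borealis} + p_{Alta} = 0 ⇒ p_{Borealis} = 85.25 + 0.25p_{Alta}.
At p_{Alta} = 98: p_{Borealis} = 85.25 + 0.25·98 = 109.75.

109.75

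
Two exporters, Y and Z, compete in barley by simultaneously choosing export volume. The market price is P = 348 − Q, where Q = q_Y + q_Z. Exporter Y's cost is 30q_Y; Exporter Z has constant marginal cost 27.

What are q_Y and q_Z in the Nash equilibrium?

Exporter Y's profit: π = q_Y(348 − (q_Y + q_Z)) − 30q_Y.
∂π/∂q_Y = 318 − 2q_Y − q_Z = 0, so q_Y = 159 − 0.5q_Z.
By the same steps for Z: q_Z = 160.5 − 0.5q_Y.
Solving the two reaction functions simultaneously: (1 − (−0.5)(−0.5))q_Y = 159 − 0.5·160.5, so 0.75q_Y = 78.75 and q_Y = 105.
Then q_Z = 160.5 − 0.5·105 = 108.

105, 108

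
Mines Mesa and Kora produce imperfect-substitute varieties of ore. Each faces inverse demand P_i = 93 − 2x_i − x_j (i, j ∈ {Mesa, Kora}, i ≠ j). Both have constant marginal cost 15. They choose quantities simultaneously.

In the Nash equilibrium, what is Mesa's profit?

Mine Mesa's profit: π = x_{Mesa}(93 − 2x_{Mesa} − x_{Kora}) − 15x_{Mesa}.
∂π/∂x_{Mesa} = 78 − 4x_{Mesa} − x_{Kora} = 0 ⇒ x_{Mesa} = 19.5 − 0.25x_{Kora}.
Setting x_{Mesa} = x_{Kora} in the reaction function: x_{Mesa} = 19.5 − 0.25x_{Mesa}, so x_{Mesa} = 19.5 / 1.25 = 15.6.
P_{Mesa} = 93 − 2·15.6 − 15.6 = 46.2.
Profit = (46.2 − 15)·15.6 = 486.72.

486.72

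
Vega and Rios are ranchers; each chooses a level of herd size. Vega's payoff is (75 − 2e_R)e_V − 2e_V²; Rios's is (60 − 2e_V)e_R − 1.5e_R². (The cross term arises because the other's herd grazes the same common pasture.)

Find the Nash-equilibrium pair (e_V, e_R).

Expanding Vega's payoff: 75e_V − 2e_Re_V − 2e_V².
∂π/∂e_V = 75 − 2e_R − 4e_V = 0, so e_V = 18.75 − 0.5e_R.
Likewise for Rios: e_R = 20 − (2/3)e_V.
Solving the two reaction functions simultaneously: (1 − (−0.5)(−2/3))e_V = 18.75 − 0.5·20, so (2/3)e_V = 8.75 and e_V = 13.125.
Then e_R = 20 − (2/3)·13.125 = 11.25.

13.125, 11.25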